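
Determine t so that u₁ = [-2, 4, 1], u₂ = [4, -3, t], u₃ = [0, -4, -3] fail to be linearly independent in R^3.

Dependence holds iff the 3×3 matrix [u₁ u₂ u₃] is singular.
The determinant works out to 14 - 8*t.
Solving 14 - 8*t = 0 yields t = 7/4.

t = 7/4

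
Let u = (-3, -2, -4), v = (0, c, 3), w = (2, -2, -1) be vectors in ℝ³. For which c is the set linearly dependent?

c = 30/11

Dependence holds iff the 3×3 matrix [u v w] is singular.
Cofactor expansion gives det = 11*c - 30.
Solving 11*c - 30 = 0 yields c = 30/11.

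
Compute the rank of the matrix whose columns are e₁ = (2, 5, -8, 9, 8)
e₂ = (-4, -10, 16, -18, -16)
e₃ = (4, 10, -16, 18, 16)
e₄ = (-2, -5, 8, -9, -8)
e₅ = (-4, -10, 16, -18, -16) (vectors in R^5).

rank 1

Apply Gaussian elimination to the matrix whose rows are e₁, e₂, e₃, e₄, e₅.
Exactly 1 pivot survives; hence the rank is 1.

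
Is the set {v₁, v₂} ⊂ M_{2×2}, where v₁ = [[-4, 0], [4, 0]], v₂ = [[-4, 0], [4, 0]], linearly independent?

Write each element as a coordinate vector in ℝ⁴ using {E₁₁, E₁₂, E₂₁, E₂₂}.
Two of the vectors are equal, giving an immediate dependence.

linearly dependent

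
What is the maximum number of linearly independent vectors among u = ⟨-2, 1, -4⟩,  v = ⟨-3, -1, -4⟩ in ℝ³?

2

Form the matrix with u, v as columns and reduce.
Reduction leaves 2 leading entries, giving rank 2.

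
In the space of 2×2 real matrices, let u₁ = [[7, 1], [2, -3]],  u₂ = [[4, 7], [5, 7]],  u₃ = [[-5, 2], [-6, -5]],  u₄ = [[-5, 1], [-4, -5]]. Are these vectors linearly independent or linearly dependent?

Take coordinates with respect to the standard basis {E₁₁, E₁₂, E₂₁, E₂₂}.
Form the 4×4 matrix with these as columns; its determinant is 888.
A nonzero determinant means the columns are linearly independent.

linearly independent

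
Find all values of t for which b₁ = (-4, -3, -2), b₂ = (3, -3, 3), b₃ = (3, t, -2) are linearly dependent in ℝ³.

t = 29/2

The vectors are dependent exactly when the determinant of the matrix with rows b₁, b₂, b₃ vanishes.
Expanding, det = 6*t - 87.
Solving 6*t - 87 = 0 yields t = 29/2.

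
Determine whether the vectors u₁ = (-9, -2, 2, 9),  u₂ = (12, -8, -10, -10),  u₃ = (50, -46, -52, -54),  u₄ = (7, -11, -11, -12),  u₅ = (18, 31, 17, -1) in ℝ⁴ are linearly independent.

linearly dependent

There are 5 vectors in a 4-dimensional space, so they cannot be linearly independent.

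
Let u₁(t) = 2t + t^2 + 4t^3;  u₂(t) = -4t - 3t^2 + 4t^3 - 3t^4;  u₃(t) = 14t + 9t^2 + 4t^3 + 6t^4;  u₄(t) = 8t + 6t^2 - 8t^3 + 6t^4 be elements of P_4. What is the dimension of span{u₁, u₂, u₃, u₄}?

dim = 2

Use coordinates relative to {1, t, …, t^4}.
Row-reduce the 4×5 matrix with these as rows.
Reduction leaves 2 leading entries, giving rank 2.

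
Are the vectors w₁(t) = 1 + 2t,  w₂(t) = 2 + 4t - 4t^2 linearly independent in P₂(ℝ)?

linearly independent

Take coordinates with respect to the standard basis {1, t, t^2}.
Place the vectors as rows of a 2×3 matrix and reduce to echelon form.
The reduction yields 2 nonzero rows, so the rank is 2.
Since rank = 2 (the number of vectors), the set is linearly independent.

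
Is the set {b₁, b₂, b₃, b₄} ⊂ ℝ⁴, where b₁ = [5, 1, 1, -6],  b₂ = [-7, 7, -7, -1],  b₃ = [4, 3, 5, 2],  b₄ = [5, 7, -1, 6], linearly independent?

linearly independent

Form the 4×4 matrix with these as columns; its determinant is 3676.
A nonzero determinant means the columns are linearly independent.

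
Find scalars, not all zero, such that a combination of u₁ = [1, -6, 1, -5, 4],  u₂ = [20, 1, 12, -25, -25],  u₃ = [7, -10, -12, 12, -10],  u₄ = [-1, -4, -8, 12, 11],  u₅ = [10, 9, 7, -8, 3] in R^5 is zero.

u₁ - u₂ + u₃ - 2u₄ + u₅ = 0

Set up α₁u₁ + … + α₅u₅ = 0 and solve the homogeneous system.
A generator of the null space is (1, -1, 1, -2, 1).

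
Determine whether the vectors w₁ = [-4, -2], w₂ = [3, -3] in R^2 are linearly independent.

The matrix [w₁|w₂] has determinant 18.
A nonzero determinant means the columns are linearly independent.

linearly independent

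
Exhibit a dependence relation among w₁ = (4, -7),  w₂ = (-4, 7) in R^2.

w₁ + w₂ = 0

Write the vectors as columns of a matrix and find a nonzero vector in its null space.
One solution (up to scaling) is (1, 1).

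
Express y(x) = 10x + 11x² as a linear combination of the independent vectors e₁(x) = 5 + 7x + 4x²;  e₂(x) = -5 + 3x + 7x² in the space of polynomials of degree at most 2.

Take coordinate vectors relative to {1, x, x²}.
Solve the system with e₁, e₂ as columns and y as the right-hand side.
The system has the unique solution (a₁, a₂) = (1, 1).

y = e₁ + e₂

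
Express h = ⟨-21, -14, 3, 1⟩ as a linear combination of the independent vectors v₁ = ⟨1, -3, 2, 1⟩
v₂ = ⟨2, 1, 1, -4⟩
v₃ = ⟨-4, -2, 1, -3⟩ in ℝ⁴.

Set up the augmented matrix [v₁ | v₂ | v₃ | h] and row-reduce.
The system has the unique solution (a₁, a₂, a₃) = (1, -3, 4).

h = v₁ - 3v₂ + 4v₃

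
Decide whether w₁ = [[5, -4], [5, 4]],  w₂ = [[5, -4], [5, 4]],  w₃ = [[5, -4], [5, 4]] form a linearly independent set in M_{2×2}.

Take coordinates with respect to the standard basis {E₁₁, E₁₂, E₂₁, E₂₂}.
Row-reduce the matrix whose columns are w₁, w₂, w₃.
The reduction yields 1 nonzero row, so the rank is 1.
Since rank 1 < 3, the set is linearly dependent.
Indeed w₁ - w₂ = 0.

linearly dependent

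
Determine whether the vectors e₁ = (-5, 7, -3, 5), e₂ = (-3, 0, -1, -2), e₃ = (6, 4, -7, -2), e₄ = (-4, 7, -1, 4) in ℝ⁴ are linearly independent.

linearly independent

The matrix [e₁|e₂|e₃|e₄] has determinant 665.
A nonzero determinant means the columns are linearly independent.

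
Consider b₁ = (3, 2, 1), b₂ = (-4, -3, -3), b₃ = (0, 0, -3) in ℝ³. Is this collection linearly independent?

Place the vectors as rows of a 3×3 matrix and reduce to echelon form.
The reduction yields 3 nonzero rows, so the rank is 3.
Since rank = 3 (the number of vectors), the set is linearly independent.

linearly independent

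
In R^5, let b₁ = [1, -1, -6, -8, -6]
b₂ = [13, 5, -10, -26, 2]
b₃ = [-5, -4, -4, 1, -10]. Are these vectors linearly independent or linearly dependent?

linearly dependent

Row-reduce the matrix whose columns are b₁, b₂, b₃.
The reduction yields 2 nonzero rows, so the rank is 2.
Since rank 2 < 3, the set is linearly dependent.
Indeed 3b₁ - b₂ - 2b₃ = 0.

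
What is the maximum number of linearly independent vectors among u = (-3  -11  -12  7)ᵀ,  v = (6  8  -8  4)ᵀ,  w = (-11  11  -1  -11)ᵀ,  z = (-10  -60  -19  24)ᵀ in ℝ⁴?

Put the 4×4 matrix [u|v|w|z] into echelon form.
Reduction leaves 3 leading entries, giving rank 3.

3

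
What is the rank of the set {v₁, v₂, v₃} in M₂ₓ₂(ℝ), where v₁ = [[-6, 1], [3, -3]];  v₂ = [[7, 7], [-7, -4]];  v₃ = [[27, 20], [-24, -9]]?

Use coordinates relative to {E₁₁, E₁₂, E₂₁, E₂₂}.
Form the matrix with v₁, v₂, v₃ as columns and reduce.
There are 2 pivot columns, so rank = 2.

2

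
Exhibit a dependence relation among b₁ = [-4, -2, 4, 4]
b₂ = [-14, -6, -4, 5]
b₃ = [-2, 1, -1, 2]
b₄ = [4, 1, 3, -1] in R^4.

b₁ - b₂ - b₃ - 3b₄ = 0

Set up α₁b₁ + … + α₄b₄ = 0 and solve the homogeneous system.
The free variable yields coefficients (1, -1, -1, -3) (any nonzero multiple also works).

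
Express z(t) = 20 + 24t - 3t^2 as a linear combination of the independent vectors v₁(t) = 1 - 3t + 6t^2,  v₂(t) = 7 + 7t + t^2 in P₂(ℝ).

z = -v₁ + 3v₂

Work in coordinates with respect to the standard basis {1, t, t^2}.
Solve the system with v₁, v₂ as columns and z as the right-hand side.
Row-reducing the augmented matrix gives the unique coefficients (α₁, α₂) = (-1, 3).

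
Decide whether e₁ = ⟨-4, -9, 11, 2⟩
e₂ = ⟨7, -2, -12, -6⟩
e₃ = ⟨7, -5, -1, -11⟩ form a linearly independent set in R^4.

linearly independent

Place the vectors as rows of a 3×4 matrix and reduce to echelon form.
The reduction yields 3 nonzero rows, so the rank is 3.
Since rank = 3 (the number of vectors), the set is linearly independent.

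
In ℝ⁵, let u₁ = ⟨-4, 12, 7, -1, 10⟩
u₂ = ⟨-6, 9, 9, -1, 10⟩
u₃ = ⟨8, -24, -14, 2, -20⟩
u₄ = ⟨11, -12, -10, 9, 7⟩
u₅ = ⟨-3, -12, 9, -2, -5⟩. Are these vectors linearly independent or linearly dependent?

linearly dependent

One vector is a scalar multiple of another, so the set is dependent.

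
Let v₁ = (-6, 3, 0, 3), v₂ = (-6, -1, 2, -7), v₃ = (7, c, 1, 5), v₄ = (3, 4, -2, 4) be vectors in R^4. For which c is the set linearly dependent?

c = -10

Place the vectors as rows of a 4×4 matrix; dependence ⇔ determinant zero.
Expanding, det = -54*c - 540.
Setting this to zero gives c = -10.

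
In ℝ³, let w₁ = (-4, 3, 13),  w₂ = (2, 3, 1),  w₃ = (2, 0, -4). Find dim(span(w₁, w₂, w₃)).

dim = 2

Row-reduce the 3×3 matrix with these as rows.
Exactly 2 pivots survive; hence the rank is 2.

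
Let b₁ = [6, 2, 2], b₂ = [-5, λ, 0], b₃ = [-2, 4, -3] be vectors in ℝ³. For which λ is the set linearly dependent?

The vectors are dependent exactly when the determinant of the matrix with rows b₁, b₂, b₃ vanishes.
The determinant works out to -14*λ - 70.
Solving -14*λ - 70 = 0 yields λ = -5.

λ = -5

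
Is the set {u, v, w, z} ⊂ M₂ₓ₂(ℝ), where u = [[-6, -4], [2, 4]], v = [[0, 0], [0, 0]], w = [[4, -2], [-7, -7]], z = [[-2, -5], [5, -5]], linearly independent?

linearly dependent

Take coordinates with respect to the standard basis {E₁₁, E₁₂, E₂₁, E₂₂}.
One of the vectors is the zero vector, so the set is linearly dependent.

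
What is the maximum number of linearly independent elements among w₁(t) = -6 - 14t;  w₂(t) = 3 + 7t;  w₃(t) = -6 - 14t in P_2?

1

Use coordinates relative to {1, t, t^2}.
Apply Gaussian elimination to the matrix whose rows are w₁, w₂, w₃.
Reduction leaves 1 leading entry, giving rank 1.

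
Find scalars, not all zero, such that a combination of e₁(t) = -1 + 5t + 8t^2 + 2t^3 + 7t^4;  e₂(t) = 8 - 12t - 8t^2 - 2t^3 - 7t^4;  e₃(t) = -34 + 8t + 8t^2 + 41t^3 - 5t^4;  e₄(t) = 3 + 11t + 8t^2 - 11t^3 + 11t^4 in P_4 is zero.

Pass to coordinate vectors relative to the basis {1, t, …, t^4}.
Solve the homogeneous system with e₁, e₂, e₃, e₄ as columns by row-reducing the coefficient matrix.
One solution (up to scaling) is (1, -3, -1, -3).

e₁ - 3e₂ - e₃ - 3e₄ = 0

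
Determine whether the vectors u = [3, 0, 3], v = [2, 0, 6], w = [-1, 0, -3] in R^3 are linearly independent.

The matrix [u|v|w] has determinant 0.
A zero determinant means the columns are linearly dependent.
Indeed v + 2w = 0.

linearly dependent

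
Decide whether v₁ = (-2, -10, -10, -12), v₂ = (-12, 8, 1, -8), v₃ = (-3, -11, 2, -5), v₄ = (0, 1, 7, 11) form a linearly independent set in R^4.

linearly independent

Row-reduce the matrix whose columns are v₁, v₂, v₃, v₄.
The reduction yields 4 nonzero rows, so the rank is 4.
Since rank = 4 (the number of vectors), the set is linearly independent.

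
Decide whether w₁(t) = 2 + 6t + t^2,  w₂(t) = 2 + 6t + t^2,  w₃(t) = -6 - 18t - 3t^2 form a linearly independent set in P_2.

linearly dependent

Write each element as a coordinate vector in ℝ³ using {1, t, t^2}.
Row-reduce the matrix whose columns are w₁, w₂, w₃.
The reduction yields 1 nonzero row, so the rank is 1.
Since rank 1 < 3, the set is linearly dependent.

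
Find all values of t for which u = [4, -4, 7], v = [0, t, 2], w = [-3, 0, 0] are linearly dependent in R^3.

t = -8/7

Place the vectors as rows of a 3×3 matrix; dependence ⇔ determinant zero.
The determinant works out to 21*t + 24.
Solving 21*t + 24 = 0 yields t = -8/7.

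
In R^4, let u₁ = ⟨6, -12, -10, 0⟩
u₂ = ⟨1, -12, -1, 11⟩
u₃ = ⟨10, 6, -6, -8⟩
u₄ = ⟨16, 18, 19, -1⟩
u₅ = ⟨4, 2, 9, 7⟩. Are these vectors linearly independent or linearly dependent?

There are 5 vectors in a 4-dimensional space, so they cannot be linearly independent.

linearly dependent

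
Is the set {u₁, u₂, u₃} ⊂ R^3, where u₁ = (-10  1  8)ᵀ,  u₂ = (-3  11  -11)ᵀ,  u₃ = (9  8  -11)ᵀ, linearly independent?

The matrix [u₁|u₂|u₃] has determinant -786.
A nonzero determinant means the columns are linearly independent.

linearly independent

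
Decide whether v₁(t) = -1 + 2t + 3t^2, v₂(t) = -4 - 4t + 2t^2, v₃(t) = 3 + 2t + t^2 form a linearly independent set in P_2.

Write each element as a coordinate vector in ℝ³ using {1, t, t^2}.
The matrix [v₁|v₂|v₃] has determinant 40.
A nonzero determinant means the columns are linearly independent.

linearly independent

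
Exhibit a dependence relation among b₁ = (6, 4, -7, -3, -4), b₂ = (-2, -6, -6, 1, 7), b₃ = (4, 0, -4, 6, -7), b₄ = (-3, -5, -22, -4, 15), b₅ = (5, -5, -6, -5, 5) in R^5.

2b₁ + 3b₂ - b₃ - b₄ - b₅ = 0

Solve the homogeneous system with b₁, b₂, b₃, b₄, b₅ as columns by row-reducing the coefficient matrix.
A generator of the null space is (2, 3, -1, -1, -1).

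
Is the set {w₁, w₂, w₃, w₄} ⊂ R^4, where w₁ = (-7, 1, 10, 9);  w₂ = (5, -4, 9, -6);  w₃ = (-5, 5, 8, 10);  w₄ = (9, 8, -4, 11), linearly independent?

The matrix [w₁|w₂|w₃|w₄] has determinant 6811.
A nonzero determinant means the columns are linearly independent.

linearly independent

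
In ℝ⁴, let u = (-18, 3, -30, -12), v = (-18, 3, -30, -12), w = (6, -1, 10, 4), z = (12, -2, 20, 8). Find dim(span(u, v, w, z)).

1

Put the 4×4 matrix [u|v|w|z] into echelon form.
Exactly 1 pivot survives; hence the rank is 1.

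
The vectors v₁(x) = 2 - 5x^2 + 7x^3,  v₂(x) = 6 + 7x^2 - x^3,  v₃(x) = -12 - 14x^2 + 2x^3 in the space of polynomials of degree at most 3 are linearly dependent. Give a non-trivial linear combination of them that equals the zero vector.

Pass to coordinate vectors relative to the basis {1, x, …, x^3}.
Set up α₁v₁ + … + α₃v₃ = 0 and solve the homogeneous system.
One solution (up to scaling) is (0, 2, 1).

2v₂ + v₃ = 0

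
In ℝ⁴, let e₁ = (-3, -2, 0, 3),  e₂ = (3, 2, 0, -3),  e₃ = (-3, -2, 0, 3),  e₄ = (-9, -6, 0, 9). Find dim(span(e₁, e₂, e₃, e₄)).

Put the 4×4 matrix [e₁|e₂|e₃|e₄] into echelon form.
There is 1 pivot column, so rank = 1.

dim = 1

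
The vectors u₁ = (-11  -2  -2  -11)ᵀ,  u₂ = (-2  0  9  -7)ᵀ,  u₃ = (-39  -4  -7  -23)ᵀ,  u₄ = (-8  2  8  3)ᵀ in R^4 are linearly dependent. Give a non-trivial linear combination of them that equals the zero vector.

3u₁ - u₂ - u₃ + u₄ = 0

Row-reduce the matrix with u₁, u₂, u₃, u₄ as columns; the null space gives the coefficients.
One solution (up to scaling) is (3, -1, -1, 1).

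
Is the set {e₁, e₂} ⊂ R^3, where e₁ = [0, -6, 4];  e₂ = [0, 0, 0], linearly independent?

One of the vectors is the zero vector, so the set is linearly dependent.

linearly dependent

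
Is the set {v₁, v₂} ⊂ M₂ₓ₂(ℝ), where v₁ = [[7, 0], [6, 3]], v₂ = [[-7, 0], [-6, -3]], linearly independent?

linearly dependent

Write each element as a coordinate vector in ℝ⁴ using {E₁₁, E₁₂, E₂₁, E₂₂}.
Row-reduce the matrix whose columns are v₁, v₂.
The reduction yields 1 nonzero row, so the rank is 1.
Since rank 1 < 2, the set is linearly dependent.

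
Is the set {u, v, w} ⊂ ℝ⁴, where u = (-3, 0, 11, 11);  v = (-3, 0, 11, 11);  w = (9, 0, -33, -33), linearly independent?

linearly dependent

Place the vectors as rows of a 3×4 matrix and reduce to echelon form.
The reduction yields 1 nonzero row, so the rank is 1.
Since rank 1 < 3, the set is linearly dependent.
Indeed u - v = 0.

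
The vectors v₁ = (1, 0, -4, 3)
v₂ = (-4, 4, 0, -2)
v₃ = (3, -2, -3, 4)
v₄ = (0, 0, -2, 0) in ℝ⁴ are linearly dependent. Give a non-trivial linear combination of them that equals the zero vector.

2v₁ - v₂ - 2v₃ - v₄ = 0

Set up α₁v₁ + … + α₄v₄ = 0 and solve the homogeneous system.
The free variable yields coefficients (2, -1, -2, -1) (any nonzero multiple also works).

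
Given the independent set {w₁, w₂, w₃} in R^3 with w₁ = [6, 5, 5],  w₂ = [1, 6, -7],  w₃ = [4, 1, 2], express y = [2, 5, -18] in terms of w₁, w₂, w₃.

Write y = α₁w₁ + … + α₃w₃ and equate components.
Row-reducing the augmented matrix gives the unique coefficients (α₁, α₂, α₃) = (-2, 2, 3).

y = -2w₁ + 2w₂ + 3w₃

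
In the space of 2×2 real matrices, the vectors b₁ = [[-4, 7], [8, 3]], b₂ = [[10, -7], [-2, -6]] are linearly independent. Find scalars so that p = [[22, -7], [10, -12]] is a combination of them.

p = 2b₁ + 3b₂

Take coordinate vectors relative to {E₁₁, E₁₂, E₂₁, E₂₂}.
Write p = a₁b₁ + a₂b₂ and equate components.
The system has the unique solution (a₁, a₂) = (2, 3).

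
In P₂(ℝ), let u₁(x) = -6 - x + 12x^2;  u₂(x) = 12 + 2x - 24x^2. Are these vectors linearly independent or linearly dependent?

Write each element as a coordinate vector in ℝ³ using {1, x, x^2}.
Place the vectors as rows of a 2×3 matrix and reduce to echelon form.
The reduction yields 1 nonzero row, so the rank is 1.
Since rank 1 < 2, the set is linearly dependent.
Indeed 2u₁ + u₂ = 0.

linearly dependent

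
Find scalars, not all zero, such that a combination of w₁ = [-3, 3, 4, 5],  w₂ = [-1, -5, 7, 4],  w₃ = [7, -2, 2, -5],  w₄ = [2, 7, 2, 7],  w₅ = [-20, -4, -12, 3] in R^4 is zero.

w₁ + 3w₃ + w₄ + w₅ = 0

Write the vectors as columns of a matrix and find a nonzero vector in its null space.
One solution (up to scaling) is (1, 0, 3, 1, 1).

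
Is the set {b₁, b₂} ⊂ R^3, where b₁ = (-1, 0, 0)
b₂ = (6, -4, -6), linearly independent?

linearly independent

Row-reduce the matrix whose columns are b₁, b₂.
The reduction yields 2 nonzero rows, so the rank is 2.
Since rank = 2 (the number of vectors), the set is linearly independent.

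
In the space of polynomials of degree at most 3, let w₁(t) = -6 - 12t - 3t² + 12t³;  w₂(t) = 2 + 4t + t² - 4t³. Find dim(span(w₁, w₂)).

dim = 1

Use coordinates relative to {1, t, …, t³}.
Apply Gaussian elimination to the matrix whose rows are w₁, w₂.
Reduction leaves 1 leading entry, giving rank 1.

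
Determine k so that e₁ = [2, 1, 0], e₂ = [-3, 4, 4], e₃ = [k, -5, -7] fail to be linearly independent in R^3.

The vectors are dependent exactly when the determinant of the matrix with rows e₁, e₂, e₃ vanishes.
Expanding, det = 4*k - 37.
This vanishes exactly when k = 37/4.

k = 37/4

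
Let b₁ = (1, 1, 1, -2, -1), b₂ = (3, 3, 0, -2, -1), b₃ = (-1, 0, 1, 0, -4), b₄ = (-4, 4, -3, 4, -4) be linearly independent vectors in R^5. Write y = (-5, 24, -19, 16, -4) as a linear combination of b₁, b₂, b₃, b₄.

y = -4b₁ + 4b₂ - 3b₃ + 4b₄

Set up the augmented matrix [b₁ | b₂ | b₃ | b₄ | y] and row-reduce.
Back-substitution yields (α₁, …, α₄) = (-4, 4, -3, 4).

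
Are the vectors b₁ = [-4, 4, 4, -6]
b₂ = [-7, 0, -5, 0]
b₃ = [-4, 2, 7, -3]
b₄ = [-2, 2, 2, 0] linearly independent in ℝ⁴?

linearly independent

Row-reduce the matrix whose columns are b₁, b₂, b₃, b₄.
The reduction yields 4 nonzero rows, so the rank is 4.
Since rank = 4 (the number of vectors), the set is linearly independent.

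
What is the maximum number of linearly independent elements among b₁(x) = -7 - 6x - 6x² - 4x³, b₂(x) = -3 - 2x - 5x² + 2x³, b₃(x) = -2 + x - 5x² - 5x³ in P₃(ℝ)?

3

Represent each element by its coordinate vector in ℝ⁴.
Row-reduce the 3×4 matrix with these as rows.
Exactly 3 pivots survive; hence the rank is 3.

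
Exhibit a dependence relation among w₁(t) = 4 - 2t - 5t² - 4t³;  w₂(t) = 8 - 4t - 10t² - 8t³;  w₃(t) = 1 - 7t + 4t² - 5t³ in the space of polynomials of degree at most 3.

Take coordinates with respect to {1, t, …, t³}.
Row-reduce the matrix with w₁, w₂, w₃ as columns; the null space gives the coefficients.
The free variable yields coefficients (2, -1, 0) (any nonzero multiple also works).

2w₁ - w₂ = 0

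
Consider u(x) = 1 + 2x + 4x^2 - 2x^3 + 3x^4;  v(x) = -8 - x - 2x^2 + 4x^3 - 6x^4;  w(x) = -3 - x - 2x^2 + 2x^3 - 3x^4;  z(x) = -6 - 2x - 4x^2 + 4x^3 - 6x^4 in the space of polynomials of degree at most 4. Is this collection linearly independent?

Take coordinates with respect to the standard basis {1, x, …, x^4}.
One vector is a scalar multiple of another, so the set is dependent.

linearly dependent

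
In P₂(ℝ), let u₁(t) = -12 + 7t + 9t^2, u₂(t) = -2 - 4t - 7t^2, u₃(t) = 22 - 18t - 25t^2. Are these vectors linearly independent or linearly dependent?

Write each element as a coordinate vector in ℝ³ using {1, t, t^2}.
Form the 3×3 matrix with these as columns; its determinant is 0.
A zero determinant means the columns are linearly dependent.

linearly dependent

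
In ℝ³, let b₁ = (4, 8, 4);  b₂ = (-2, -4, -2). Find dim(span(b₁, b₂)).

Row-reduce the 2×3 matrix with these as rows.
The echelon form has 1 nonzero row, so the rank is 1.

dim = 1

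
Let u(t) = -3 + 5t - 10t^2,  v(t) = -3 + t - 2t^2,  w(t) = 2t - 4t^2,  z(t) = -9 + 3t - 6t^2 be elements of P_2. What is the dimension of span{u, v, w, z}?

Use coordinates relative to {1, t, t^2}.
Form the matrix with u, v, w, z as columns and reduce.
There are 2 pivot columns, so rank = 2.
(With 4 elements in a 3-dimensional space the rank is at most 3.)

dim = 2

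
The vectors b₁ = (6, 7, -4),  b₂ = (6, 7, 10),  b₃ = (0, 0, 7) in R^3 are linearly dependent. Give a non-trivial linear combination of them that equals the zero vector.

Write the vectors as columns of a matrix and find a nonzero vector in its null space.
A generator of the null space is (1, -1, 2).

b₁ - b₂ + 2b₃ = 0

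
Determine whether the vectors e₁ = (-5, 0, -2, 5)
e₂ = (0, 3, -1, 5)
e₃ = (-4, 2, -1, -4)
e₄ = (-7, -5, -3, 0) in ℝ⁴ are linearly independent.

linearly independent

The matrix [e₁|e₂|e₃|e₄] has determinant 292.
A nonzero determinant means the columns are linearly independent.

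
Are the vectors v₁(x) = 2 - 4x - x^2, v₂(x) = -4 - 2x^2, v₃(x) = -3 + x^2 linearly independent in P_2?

Take coordinates with respect to the standard basis {1, x, x^2}.
Place the vectors as rows of a 3×3 matrix and reduce to echelon form.
The reduction yields 3 nonzero rows, so the rank is 3.
Since rank = 3 (the number of vectors), the set is linearly independent.

linearly independent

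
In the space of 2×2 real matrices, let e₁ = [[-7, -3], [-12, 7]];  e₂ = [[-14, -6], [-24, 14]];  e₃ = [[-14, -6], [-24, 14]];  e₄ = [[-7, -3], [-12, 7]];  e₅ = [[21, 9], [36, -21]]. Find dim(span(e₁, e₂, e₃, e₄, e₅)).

Pass to coordinate vectors with respect to the basis {E₁₁, E₁₂, E₂₁, E₂₂}.
Apply Gaussian elimination to the matrix whose rows are e₁, e₂, e₃, e₄, e₅.
The echelon form has 1 nonzero row, so the rank is 1.
(With 5 elements in a 4-dimensional space the rank is at most 4.)

dim = 1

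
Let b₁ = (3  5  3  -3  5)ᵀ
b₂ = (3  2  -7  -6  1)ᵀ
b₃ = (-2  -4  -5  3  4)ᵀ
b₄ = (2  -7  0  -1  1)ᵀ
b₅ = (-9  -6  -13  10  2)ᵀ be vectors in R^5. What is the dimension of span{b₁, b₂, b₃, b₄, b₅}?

dim = 4

Form the matrix with b₁, b₂, b₃, b₄, b₅ as columns and reduce.
Reduction leaves 4 leading entries, giving rank 4.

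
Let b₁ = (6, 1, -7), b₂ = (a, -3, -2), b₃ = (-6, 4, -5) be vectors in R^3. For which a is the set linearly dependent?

a = 12

Place the vectors as rows of a 3×3 matrix; dependence ⇔ determinant zero.
The determinant works out to 276 - 23*a.
Setting this to zero gives a = 12.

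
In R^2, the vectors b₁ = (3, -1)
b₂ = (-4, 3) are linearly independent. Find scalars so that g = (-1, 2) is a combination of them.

Set up the augmented matrix [b₁ | b₂ | g] and row-reduce.
Row-reducing the augmented matrix gives the unique coefficients (a₁, a₂) = (1, 1).

g = b₁ + b₂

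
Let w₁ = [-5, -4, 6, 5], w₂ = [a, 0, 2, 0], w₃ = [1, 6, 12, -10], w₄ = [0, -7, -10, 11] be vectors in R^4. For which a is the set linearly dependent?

Place the vectors as rows of a 4×4 matrix; dependence ⇔ determinant zero.
Expanding, det = -16*a - 58.
Solving -16*a - 58 = 0 yields a = -29/8.

a = -29/8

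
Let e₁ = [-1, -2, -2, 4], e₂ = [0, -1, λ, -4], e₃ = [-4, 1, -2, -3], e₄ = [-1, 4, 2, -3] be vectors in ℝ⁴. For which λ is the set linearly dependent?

λ = -2/3

The vectors are dependent exactly when the determinant of the matrix with rows e₁, e₂, e₃, e₄ vanishes.
Cofactor expansion gives det = 51*λ + 34.
Solving 51*λ + 34 = 0 yields λ = -2/3.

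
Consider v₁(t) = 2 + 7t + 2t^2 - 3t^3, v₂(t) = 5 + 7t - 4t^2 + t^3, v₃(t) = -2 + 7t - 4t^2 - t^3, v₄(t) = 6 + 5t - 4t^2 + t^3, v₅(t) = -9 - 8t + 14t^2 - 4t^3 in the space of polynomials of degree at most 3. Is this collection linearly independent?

Take coordinates with respect to the standard basis {1, t, …, t^3}.
There are 5 vectors in a 4-dimensional space, so they cannot be linearly independent.

linearly dependent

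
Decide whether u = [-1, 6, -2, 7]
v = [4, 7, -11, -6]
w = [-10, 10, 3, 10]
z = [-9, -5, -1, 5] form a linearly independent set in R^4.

Place the vectors as rows of a 4×4 matrix and reduce to echelon form.
The reduction yields 4 nonzero rows, so the rank is 4.
Since rank = 4 (the number of vectors), the set is linearly independent.

linearly independent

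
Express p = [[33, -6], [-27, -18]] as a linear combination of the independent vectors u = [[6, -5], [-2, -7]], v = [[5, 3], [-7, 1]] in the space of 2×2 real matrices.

p = 3u + 3v

Identify each element with its coordinate vector in ℝ⁴ via {E₁₁, E₁₂, E₂₁, E₂₂}.
Since u, v are independent, the coefficients expressing p are uniquely determined by a linear system.
The system has the unique solution (c₁, c₂) = (3, 3).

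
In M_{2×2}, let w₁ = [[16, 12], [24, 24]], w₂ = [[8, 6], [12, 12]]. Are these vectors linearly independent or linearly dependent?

Write each element as a coordinate vector in ℝ⁴ using {E₁₁, E₁₂, E₂₁, E₂₂}.
Row-reduce the matrix whose columns are w₁, w₂.
The reduction yields 1 nonzero row, so the rank is 1.
Since rank 1 < 2, the set is linearly dependent.
Indeed w₁ - 2w₂ = 0.

linearly dependent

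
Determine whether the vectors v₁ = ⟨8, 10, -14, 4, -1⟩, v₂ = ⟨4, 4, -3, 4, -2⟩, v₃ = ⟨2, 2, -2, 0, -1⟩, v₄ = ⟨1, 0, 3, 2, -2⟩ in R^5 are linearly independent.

Row-reduce the matrix whose columns are v₁, v₂, v₃, v₄.
The reduction yields 3 nonzero rows, so the rank is 3.
Since rank 3 < 4, the set is linearly dependent.
Indeed v₁ - 2v₂ - v₃ + 2v₄ = 0.

linearly dependent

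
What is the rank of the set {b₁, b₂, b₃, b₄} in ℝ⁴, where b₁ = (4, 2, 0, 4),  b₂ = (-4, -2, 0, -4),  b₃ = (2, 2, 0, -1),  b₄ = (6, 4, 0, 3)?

Apply Gaussian elimination to the matrix whose rows are b₁, b₂, b₃, b₄.
Reduction leaves 2 leading entries, giving rank 2.

rank 2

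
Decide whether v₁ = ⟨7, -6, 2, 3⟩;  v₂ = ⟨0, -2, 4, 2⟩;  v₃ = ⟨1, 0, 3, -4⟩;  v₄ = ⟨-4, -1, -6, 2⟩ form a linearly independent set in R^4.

The matrix [v₁|v₂|v₃|v₄] has determinant 730.
A nonzero determinant means the columns are linearly independent.

linearly independent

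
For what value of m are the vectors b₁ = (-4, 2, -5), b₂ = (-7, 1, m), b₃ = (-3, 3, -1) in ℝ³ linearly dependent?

The vectors are dependent exactly when the determinant of the matrix with rows b₁, b₂, b₃ vanishes.
Cofactor expansion gives det = 6*m + 80.
Solving 6*m + 80 = 0 yields m = -40/3.

m = -40/3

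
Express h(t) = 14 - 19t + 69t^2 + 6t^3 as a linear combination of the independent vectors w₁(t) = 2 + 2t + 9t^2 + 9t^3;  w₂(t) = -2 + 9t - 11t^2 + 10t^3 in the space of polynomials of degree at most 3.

Take coordinate vectors relative to {1, t, …, t^3}.
Set up the augmented matrix [w₁ | w₂ | h] and row-reduce.
The system has the unique solution (c₁, c₂) = (4, -3).

h = 4w₁ - 3w₂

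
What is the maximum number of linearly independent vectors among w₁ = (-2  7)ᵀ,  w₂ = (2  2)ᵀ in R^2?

Row-reduce the 2×2 matrix with these as rows.
The echelon form has 2 nonzero rows, so the rank is 2.

2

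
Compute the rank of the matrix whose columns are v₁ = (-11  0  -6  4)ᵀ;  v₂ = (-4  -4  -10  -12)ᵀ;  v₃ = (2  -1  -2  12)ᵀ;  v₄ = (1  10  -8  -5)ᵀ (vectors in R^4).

4

Put the 4×4 matrix [v₁|v₂|v₃|v₄] into echelon form.
There are 4 pivot columns, so rank = 4.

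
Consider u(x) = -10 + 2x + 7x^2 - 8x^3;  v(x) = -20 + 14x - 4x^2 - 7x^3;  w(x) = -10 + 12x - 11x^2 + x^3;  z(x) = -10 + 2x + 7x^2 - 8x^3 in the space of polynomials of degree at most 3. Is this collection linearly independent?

Take coordinates with respect to the standard basis {1, x, …, x^3}.
Two of the vectors are equal, giving an immediate dependence.

linearly dependent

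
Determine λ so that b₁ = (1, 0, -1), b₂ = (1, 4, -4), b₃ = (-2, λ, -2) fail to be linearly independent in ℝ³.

The set is linearly dependent precisely when det[b₁; b₂; b₃] = 0.
The determinant works out to 3*λ - 16.
Setting this to zero gives λ = 16/3.

λ = 16/3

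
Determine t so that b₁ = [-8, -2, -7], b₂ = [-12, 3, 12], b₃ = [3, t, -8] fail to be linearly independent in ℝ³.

Place the vectors as rows of a 3×3 matrix; dependence ⇔ determinant zero.
Cofactor expansion gives det = 180*t + 375.
Setting this to zero gives t = -25/12.

t = -25/12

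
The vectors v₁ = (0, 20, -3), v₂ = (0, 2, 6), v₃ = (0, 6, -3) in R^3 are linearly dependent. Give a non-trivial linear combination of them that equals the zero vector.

v₁ - v₂ - 3v₃ = 0

Solve the homogeneous system with v₁, v₂, v₃ as columns by row-reducing the coefficient matrix.
A generator of the null space is (1, -1, -3).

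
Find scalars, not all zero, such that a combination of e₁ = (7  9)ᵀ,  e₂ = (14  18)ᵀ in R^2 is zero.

Solve the homogeneous system with e₁, e₂ as columns by row-reducing the coefficient matrix.
The free variable yields coefficients (2, -1) (any nonzero multiple also works).

2e₁ - e₂ = 0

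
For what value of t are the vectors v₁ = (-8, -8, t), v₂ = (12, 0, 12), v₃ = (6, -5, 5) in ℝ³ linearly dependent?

Dependence holds iff the 3×3 matrix [v₁ v₂ v₃] is singular.
Expanding, det = -60*t - 576.
Setting this to zero gives t = -48/5.

t = -48/5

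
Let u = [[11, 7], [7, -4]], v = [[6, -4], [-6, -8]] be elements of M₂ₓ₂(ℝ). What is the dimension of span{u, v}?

Pass to coordinate vectors with respect to the basis {E₁₁, E₁₂, E₂₁, E₂₂}.
Put the 4×2 matrix [u|v] into echelon form.
Exactly 2 pivots survive; hence the rank is 2.

dim = 2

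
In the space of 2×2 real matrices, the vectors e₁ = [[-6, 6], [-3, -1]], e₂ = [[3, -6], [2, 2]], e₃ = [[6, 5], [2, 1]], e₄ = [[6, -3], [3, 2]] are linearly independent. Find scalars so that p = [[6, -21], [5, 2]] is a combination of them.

Take coordinate vectors relative to {E₁₁, E₁₂, E₂₁, E₂₂}.
Write p = α₁e₁ + … + α₄e₄ and equate components.
Back-substitution yields (α₁, …, α₄) = (-1, -2, -3, 4).

p = -e₁ - 2e₂ - 3e₃ + 4e₄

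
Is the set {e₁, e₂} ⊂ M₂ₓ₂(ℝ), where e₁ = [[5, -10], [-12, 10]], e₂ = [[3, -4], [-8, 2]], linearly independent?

Take coordinates with respect to the standard basis {E₁₁, E₁₂, E₂₁, E₂₂}.
Row-reduce the matrix whose columns are e₁, e₂.
The reduction yields 2 nonzero rows, so the rank is 2.
Since rank = 2 (the number of vectors), the set is linearly independent.

linearly independent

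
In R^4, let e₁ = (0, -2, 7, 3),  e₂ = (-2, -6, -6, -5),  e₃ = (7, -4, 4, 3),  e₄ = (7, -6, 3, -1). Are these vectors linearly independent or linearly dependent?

Form the 4×4 matrix with these as columns; its determinant is -1262.
A nonzero determinant means the columns are linearly independent.

linearly independent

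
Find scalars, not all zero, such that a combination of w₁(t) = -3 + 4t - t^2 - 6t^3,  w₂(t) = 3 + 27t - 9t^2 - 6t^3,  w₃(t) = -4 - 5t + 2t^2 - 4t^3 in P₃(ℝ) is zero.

Write each element as a vector in ℝ⁴ using {1, t, …, t^3}.
Row-reduce the matrix with w₁, w₂, w₃ as columns; the null space gives the coefficients.
One solution (up to scaling) is (3, -1, -3).

3w₁ - w₂ - 3w₃ = 0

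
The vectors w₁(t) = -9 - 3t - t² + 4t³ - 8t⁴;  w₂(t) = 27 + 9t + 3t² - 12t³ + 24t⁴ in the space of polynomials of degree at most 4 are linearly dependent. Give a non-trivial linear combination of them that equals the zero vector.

Take coordinates with respect to {1, t, …, t⁴}.
Write the vectors as columns of a matrix and find a nonzero vector in its null space.
The free variable yields coefficients (3, 1) (any nonzero multiple also works).

3w₁ + w₂ = 0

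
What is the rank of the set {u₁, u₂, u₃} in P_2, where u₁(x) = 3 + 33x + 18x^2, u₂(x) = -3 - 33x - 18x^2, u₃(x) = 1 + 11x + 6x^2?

Use coordinates relative to {1, x, x^2}.
Apply Gaussian elimination to the matrix whose rows are u₁, u₂, u₃.
The echelon form has 1 nonzero row, so the rank is 1.

1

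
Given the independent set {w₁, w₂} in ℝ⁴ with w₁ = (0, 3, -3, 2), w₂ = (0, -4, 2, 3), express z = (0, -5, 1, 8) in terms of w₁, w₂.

z = w₁ + 2w₂

Set up the augmented matrix [w₁ | w₂ | z] and row-reduce.
Back-substitution yields (α₁, α₂) = (1, 2).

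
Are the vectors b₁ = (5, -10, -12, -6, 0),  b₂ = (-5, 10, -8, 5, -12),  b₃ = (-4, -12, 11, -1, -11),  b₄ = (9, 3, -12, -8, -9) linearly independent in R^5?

Place the vectors as rows of a 4×5 matrix and reduce to echelon form.
The reduction yields 4 nonzero rows, so the rank is 4.
Since rank = 4 (the number of vectors), the set is linearly independent.

linearly independent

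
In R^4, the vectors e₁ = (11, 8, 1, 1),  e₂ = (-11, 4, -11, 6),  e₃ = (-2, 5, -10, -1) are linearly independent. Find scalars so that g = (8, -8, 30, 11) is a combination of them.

Since e₁, e₂, e₃ are independent, the coefficients expressing g are uniquely determined by a linear system.
Back-substitution yields (c₁, c₂, c₃) = (1, 1, -4).

g = e₁ + e₂ - 4e₃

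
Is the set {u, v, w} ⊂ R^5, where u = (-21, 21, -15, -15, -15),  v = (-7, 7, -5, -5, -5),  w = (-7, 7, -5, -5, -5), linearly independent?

One vector is a scalar multiple of another, so the set is dependent.

linearly dependent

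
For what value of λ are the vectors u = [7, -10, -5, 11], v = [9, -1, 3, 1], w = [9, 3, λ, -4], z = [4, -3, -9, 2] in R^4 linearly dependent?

Dependence holds iff the 4×4 matrix [u v w z] is singular.
Cofactor expansion gives det = 265 - 106*λ.
Setting this to zero gives λ = 5/2.

λ = 5/2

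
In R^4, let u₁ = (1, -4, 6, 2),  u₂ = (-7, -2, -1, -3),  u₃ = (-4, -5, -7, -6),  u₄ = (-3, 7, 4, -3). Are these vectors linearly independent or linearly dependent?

linearly independent

The matrix [u₁|u₂|u₃|u₄] has determinant -2184.
A nonzero determinant means the columns are linearly independent.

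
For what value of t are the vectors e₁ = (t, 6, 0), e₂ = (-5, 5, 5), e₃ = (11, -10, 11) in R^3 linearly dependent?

t = -44/7

Dependence holds iff the 3×3 matrix [e₁ e₂ e₃] is singular.
The determinant works out to 105*t + 660.
This vanishes exactly when t = -44/7.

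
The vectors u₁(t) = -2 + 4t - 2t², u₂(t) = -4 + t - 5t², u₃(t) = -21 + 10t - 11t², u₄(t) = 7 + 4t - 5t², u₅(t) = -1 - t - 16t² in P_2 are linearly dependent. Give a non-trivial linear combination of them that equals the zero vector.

Take coordinates with respect to {1, t, t²}.
Set up α₁u₁ + … + α₅u₅ = 0 and solve the homogeneous system.
The free variable yields coefficients (3, 2, -1, -1, 0) (any nonzero multiple also works).

3u₁ + 2u₂ - u₃ - u₄ = 0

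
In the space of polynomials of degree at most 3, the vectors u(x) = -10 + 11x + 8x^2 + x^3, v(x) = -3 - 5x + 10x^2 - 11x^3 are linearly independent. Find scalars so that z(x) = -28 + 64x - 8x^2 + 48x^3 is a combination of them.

z = 4u - 4v

Take coordinate vectors relative to {1, x, …, x^3}.
Write z = a₁u + a₂v and equate components.
The system has the unique solution (a₁, a₂) = (4, -4).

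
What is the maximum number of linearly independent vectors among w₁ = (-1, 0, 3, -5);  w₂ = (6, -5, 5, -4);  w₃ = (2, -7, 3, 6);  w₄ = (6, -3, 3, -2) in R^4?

4

Form the matrix with w₁, w₂, w₃, w₄ as columns and reduce.
There are 4 pivot columns, so rank = 4.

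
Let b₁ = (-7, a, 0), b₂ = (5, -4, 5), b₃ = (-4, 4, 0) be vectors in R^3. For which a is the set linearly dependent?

Place the vectors as rows of a 3×3 matrix; dependence ⇔ determinant zero.
Expanding, det = 140 - 20*a.
This vanishes exactly when a = 7.

a = 7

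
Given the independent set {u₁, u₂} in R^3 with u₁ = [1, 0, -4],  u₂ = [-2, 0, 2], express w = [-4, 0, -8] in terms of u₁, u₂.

Solve the system with u₁, u₂ as columns and w as the right-hand side.
The system has the unique solution (c₁, c₂) = (4, 4).

w = 4u₁ + 4u₂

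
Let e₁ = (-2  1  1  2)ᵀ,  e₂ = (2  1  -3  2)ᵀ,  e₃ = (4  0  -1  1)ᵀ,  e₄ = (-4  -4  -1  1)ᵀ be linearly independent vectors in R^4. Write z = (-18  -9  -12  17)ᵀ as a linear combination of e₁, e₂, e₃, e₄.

Since e₁, e₂, e₃, e₄ are independent, the coefficients expressing z are uniquely determined by a linear system.
Row-reducing the augmented matrix gives the unique coefficients (c₁, …, c₄) = (3, 4, -1, 4).

z = 3e₁ + 4e₂ - e₃ + 4e₄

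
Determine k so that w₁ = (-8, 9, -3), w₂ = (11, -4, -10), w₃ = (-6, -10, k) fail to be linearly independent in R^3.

The vectors are dependent exactly when the determinant of the matrix with rows w₁, w₂, w₃ vanishes.
Expanding, det = 1742 - 67*k.
Setting this to zero gives k = 26.

k = 26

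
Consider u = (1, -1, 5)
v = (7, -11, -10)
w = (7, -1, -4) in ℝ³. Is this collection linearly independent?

linearly independent

Form the 3×3 matrix with these as columns; its determinant is 426.
A nonzero determinant means the columns are linearly independent.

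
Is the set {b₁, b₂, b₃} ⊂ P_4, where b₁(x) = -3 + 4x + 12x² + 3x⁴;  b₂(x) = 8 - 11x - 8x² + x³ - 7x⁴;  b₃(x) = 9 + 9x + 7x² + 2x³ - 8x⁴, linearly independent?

Take coordinates with respect to the standard basis {1, x, …, x⁴}.
Row-reduce the matrix whose columns are b₁, b₂, b₃.
The reduction yields 3 nonzero rows, so the rank is 3.
Since rank = 3 (the number of vectors), the set is linearly independent.

linearly independent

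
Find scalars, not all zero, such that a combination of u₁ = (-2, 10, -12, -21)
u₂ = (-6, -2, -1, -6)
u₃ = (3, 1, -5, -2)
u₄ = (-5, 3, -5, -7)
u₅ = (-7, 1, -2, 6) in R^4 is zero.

u₁ + u₂ - 3u₄ + u₅ = 0

Solve the homogeneous system with u₁, u₂, u₃, u₄, u₅ as columns by row-reducing the coefficient matrix.
The free variable yields coefficients (1, 1, 0, -3, 1) (any nonzero multiple also works).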